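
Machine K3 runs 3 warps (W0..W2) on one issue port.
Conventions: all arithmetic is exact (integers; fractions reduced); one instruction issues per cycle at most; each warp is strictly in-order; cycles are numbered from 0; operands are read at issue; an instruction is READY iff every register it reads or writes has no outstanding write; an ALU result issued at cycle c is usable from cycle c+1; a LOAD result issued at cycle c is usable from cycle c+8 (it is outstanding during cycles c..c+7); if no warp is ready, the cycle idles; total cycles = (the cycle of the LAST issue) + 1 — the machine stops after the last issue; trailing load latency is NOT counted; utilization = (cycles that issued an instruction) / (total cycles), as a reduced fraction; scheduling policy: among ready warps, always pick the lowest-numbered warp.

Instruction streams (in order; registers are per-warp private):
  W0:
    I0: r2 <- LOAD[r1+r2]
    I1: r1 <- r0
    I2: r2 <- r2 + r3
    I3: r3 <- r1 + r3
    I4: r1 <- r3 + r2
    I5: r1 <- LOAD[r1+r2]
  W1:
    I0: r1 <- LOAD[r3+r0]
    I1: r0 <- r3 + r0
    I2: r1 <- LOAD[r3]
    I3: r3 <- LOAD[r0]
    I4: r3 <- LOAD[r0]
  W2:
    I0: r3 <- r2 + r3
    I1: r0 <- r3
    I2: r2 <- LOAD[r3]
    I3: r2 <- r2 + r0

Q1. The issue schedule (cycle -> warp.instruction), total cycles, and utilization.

cycle 0: W0.I0
cycle 1: W0.I1
cycle 2: W1.I0
cycle 3: W1.I1
cycle 4: W2.I0
cycle 5: W2.I1
cycle 6: W2.I2
cycle 7: idle
cycle 8: W0.I2
cycle 9: W0.I3
cycle 10: W0.I4
cycle 11: W0.I5
cycle 12: W1.I2
cycle 13: W1.I3
cycle 14: W2.I3
cycle 15: idle
cycle 16: idle
cycle 17: idle
cycle 18: idle
cycle 19: idle
cycle 20: idle
cycle 21: W1.I4

Answer: 22 cycles, utilization 15/22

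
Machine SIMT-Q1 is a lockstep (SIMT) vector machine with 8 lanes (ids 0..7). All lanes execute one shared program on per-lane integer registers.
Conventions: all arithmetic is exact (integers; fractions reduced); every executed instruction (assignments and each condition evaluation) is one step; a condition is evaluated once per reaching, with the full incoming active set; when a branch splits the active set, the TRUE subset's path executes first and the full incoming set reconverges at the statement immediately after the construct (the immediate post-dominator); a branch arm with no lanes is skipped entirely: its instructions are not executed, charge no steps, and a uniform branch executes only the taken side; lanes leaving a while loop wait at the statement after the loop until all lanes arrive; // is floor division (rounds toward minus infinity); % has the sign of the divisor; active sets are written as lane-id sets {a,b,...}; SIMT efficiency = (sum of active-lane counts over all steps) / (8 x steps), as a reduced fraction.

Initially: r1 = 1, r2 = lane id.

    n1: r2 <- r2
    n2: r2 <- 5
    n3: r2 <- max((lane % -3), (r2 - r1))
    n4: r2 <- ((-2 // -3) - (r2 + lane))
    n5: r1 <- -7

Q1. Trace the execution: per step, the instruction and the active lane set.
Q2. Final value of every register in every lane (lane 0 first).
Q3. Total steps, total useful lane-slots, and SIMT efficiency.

step 0: r2 <- r2                     {0,1,2,3,4,5,6,7}
step 1: r2 <- 5                      {0,1,2,3,4,5,6,7}
step 2: r2 <- max((lane % -3), (r2 - r1)) {0,1,2,3,4,5,6,7}
step 3: r2 <- ((-2 // -3) - (r2 + lane)) {0,1,2,3,4,5,6,7}
step 4: r1 <- -7                     {0,1,2,3,4,5,6,7}

Answer: 5 steps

r1: -7,-7,-7,-7,-7,-7,-7,-7
r2: -4,-5,-6,-7,-8,-9,-10,-11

steps = 5; useful = 40; efficiency = 40/40 = 1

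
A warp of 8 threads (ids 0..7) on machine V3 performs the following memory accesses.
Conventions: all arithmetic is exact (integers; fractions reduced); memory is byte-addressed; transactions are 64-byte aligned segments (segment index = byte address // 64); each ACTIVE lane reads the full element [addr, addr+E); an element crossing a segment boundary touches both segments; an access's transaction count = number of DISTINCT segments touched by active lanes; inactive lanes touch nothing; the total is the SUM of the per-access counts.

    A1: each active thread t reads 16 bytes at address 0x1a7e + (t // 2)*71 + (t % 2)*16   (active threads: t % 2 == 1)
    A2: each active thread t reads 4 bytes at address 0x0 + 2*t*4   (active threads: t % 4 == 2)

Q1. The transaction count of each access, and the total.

A1: 4 transactions
A2: 1 transaction

Answer: 4,1; total 5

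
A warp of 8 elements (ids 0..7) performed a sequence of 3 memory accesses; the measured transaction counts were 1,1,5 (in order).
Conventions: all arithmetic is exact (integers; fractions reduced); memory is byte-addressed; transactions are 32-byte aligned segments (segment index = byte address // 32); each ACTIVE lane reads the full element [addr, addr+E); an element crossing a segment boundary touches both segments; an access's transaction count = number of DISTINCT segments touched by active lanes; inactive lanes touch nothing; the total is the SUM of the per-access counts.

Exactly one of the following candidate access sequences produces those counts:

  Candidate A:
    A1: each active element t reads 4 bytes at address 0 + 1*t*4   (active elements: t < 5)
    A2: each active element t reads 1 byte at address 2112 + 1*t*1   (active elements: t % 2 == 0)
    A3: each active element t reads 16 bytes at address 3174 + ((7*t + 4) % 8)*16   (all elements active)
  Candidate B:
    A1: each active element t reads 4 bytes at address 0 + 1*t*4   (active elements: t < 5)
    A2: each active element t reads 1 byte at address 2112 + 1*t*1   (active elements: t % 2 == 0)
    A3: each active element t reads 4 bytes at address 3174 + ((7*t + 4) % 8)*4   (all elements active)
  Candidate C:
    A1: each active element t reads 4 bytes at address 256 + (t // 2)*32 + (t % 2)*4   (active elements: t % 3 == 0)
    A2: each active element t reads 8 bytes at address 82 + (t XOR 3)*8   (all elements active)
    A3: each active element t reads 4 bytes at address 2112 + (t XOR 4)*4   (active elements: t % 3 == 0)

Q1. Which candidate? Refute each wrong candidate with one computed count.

B: A3 gives 2 transactions, not 5
C: A1 gives 3 transactions, not 1
A: all counts match (1,1,5)

Answer: A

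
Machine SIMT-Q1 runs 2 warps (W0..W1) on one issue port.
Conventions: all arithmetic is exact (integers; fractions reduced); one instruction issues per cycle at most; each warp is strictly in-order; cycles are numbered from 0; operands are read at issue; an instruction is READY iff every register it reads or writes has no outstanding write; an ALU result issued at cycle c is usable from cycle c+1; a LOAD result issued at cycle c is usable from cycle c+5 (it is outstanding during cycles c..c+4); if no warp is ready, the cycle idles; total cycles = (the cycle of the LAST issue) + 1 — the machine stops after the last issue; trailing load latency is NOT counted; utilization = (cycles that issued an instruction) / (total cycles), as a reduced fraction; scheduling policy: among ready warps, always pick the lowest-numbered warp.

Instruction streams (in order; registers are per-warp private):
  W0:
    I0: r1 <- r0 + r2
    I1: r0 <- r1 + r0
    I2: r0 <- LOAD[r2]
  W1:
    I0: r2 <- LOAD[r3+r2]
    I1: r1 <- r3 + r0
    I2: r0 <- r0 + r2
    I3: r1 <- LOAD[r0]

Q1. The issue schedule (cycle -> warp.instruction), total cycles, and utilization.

cycle 0: W0.I0
cycle 1: W0.I1
cycle 2: W0.I2
cycle 3: W1.I0
cycle 4: W1.I1
cycle 5: idle
cycle 6: idle
cycle 7: idle
cycle 8: W1.I2
cycle 9: W1.I3

Answer: 10 cycles, utilization 7/10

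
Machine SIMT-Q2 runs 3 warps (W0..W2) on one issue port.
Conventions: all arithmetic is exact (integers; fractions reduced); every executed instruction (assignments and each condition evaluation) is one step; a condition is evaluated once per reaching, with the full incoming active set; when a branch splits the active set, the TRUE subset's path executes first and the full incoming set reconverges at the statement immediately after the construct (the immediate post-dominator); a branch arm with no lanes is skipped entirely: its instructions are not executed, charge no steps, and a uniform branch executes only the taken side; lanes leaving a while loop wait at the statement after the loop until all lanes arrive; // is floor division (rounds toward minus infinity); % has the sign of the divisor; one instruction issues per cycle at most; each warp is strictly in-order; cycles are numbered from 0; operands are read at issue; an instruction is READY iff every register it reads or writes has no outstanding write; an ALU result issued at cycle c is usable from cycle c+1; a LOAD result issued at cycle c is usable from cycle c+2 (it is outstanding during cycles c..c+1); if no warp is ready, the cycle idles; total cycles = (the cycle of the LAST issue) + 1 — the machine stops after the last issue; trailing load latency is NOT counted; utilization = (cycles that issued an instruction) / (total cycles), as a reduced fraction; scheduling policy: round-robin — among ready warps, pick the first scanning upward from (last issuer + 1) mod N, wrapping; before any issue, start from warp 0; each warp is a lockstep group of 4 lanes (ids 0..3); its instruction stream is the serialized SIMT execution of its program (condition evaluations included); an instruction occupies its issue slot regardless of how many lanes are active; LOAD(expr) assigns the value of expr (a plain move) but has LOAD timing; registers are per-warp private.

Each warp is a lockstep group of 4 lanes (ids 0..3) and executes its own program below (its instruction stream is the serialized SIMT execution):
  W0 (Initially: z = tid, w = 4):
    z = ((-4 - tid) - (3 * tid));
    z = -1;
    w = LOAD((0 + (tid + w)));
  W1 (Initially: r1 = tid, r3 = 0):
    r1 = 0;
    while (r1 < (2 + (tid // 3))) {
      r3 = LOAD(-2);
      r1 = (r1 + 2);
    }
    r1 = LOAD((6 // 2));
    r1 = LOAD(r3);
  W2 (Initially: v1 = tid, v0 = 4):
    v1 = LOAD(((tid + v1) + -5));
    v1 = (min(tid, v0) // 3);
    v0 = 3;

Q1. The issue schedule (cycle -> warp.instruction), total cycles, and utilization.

cycle 0: W0.I0
cycle 1: W1.I0
cycle 2: W2.I0
cycle 3: W0.I1
cycle 4: W1.I1
cycle 5: W2.I1
cycle 6: W0.I2
cycle 7: W1.I2
cycle 8: W2.I2
cycle 9: W1.I3
cycle 10: W1.I4
cycle 11: W1.I5
cycle 12: W1.I6
cycle 13: W1.I7
cycle 14: W1.I8
cycle 15: idle
cycle 16: W1.I9

Answer: 17 cycles, utilization 16/17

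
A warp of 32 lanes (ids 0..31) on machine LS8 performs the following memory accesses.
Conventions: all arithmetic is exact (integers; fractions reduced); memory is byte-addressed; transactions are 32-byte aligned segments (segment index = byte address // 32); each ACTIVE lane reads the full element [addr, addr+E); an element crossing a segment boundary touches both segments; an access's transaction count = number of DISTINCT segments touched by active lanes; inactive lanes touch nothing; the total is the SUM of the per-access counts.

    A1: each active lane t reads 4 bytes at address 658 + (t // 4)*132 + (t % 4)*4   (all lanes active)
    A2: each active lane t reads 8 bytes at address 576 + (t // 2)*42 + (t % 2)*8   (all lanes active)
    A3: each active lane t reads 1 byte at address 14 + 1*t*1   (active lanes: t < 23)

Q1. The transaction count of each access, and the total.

A1: 12 transactions
A2: 21 transactions
A3: 2 transactions

Answer: 12,21,2; total 35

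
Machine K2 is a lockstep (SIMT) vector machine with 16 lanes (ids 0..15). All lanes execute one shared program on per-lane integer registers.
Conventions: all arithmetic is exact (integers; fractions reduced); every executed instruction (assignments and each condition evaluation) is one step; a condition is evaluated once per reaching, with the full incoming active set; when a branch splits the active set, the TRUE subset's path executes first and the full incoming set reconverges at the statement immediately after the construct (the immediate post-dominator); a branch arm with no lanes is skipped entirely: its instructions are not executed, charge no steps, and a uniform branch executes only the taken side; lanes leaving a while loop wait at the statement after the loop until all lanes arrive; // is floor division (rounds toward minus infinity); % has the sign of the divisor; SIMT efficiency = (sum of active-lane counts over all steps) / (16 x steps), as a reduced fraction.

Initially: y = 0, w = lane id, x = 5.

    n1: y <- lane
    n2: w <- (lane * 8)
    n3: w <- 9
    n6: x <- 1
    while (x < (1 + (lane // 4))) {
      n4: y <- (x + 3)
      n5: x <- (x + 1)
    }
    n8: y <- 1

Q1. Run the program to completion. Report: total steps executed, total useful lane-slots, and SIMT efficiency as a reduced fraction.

Answer: 15 steps, 168 useful, 7/10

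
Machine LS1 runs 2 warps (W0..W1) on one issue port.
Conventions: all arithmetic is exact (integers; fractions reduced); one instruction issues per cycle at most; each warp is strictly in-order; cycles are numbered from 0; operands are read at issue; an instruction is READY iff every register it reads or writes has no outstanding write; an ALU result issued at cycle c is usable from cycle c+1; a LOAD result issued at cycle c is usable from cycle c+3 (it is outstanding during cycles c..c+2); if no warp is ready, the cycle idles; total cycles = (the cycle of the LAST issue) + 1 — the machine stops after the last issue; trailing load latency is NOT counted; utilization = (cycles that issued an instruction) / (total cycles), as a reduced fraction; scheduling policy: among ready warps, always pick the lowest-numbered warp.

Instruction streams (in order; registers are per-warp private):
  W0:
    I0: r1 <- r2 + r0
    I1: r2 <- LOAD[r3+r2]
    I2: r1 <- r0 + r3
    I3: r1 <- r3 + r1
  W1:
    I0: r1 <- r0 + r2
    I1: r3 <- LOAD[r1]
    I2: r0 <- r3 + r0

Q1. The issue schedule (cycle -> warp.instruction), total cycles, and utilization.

cycle 0: W0.I0
cycle 1: W0.I1
cycle 2: W0.I2
cycle 3: W0.I3
cycle 4: W1.I0
cycle 5: W1.I1
cycle 6: idle
cycle 7: idle
cycle 8: W1.I2

Answer: 9 cycles, utilization 7/9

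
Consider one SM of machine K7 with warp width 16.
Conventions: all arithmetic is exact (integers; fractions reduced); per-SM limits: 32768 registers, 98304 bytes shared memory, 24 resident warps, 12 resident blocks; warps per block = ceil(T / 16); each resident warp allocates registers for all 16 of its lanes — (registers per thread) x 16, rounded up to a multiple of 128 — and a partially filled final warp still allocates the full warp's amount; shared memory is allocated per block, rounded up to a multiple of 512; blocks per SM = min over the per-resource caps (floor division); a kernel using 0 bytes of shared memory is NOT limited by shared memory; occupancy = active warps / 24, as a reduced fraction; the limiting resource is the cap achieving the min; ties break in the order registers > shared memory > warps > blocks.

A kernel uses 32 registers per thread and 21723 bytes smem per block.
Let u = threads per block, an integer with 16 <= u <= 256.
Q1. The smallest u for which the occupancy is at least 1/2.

Answer: u = 33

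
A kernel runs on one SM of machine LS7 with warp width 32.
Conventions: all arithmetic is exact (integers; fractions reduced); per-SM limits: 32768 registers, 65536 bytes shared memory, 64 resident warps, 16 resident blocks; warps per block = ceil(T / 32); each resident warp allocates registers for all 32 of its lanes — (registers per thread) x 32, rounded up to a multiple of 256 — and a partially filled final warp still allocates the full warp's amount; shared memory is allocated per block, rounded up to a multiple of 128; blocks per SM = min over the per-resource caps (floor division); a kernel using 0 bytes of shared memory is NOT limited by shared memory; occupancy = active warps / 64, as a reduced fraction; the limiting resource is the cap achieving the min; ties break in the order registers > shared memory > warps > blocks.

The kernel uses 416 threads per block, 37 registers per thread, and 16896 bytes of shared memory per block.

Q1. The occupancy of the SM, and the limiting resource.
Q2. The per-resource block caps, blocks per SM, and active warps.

Answer: occupancy 13/64, limited by registers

registers: 1 block
shared memory: 3 blocks
warps: 4 blocks
blocks: 16 blocks

Answer: 1 block, 13 active warps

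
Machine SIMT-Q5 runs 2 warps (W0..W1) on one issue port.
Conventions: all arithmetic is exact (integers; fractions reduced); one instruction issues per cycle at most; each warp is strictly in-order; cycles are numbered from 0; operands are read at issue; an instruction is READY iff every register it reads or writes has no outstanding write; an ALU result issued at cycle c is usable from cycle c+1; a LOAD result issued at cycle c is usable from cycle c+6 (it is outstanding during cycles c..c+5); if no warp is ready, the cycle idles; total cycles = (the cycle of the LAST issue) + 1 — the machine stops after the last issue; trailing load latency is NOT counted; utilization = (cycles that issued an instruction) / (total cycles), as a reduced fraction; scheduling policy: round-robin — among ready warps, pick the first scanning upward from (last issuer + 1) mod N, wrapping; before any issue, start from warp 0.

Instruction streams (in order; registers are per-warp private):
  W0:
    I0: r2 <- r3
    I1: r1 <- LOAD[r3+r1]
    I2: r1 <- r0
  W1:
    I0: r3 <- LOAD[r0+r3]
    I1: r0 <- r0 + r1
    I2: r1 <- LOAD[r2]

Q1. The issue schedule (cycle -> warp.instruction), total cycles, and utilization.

cycle 0: W0.I0
cycle 1: W1.I0
cycle 2: W0.I1
cycle 3: W1.I1
cycle 4: W1.I2
cycle 5: idle
cycle 6: idle
cycle 7: idle
cycle 8: W0.I2

Answer: 9 cycles, utilization 2/3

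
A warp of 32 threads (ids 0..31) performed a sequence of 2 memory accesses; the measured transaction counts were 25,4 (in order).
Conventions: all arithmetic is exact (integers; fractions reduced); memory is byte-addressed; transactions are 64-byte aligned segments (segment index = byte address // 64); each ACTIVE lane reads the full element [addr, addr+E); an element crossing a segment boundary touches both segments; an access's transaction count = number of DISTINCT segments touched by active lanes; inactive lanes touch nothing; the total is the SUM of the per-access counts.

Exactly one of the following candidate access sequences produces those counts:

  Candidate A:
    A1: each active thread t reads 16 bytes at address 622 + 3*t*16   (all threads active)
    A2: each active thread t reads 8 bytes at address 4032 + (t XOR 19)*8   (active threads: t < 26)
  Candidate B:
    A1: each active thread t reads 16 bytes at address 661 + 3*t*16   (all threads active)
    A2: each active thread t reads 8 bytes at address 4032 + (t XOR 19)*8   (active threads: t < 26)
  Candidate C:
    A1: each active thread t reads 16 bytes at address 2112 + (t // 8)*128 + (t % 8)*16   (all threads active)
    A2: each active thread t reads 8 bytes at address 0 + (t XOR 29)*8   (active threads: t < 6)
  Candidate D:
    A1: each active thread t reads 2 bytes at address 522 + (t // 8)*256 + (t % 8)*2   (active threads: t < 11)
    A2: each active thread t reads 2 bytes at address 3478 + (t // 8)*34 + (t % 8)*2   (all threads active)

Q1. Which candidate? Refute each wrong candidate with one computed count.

B: A1 gives 24 transactions, not 25
C: A1 gives 8 transactions, not 25
D: A1 gives 2 transactions, not 25
A: all counts match (25,4)

Answer: A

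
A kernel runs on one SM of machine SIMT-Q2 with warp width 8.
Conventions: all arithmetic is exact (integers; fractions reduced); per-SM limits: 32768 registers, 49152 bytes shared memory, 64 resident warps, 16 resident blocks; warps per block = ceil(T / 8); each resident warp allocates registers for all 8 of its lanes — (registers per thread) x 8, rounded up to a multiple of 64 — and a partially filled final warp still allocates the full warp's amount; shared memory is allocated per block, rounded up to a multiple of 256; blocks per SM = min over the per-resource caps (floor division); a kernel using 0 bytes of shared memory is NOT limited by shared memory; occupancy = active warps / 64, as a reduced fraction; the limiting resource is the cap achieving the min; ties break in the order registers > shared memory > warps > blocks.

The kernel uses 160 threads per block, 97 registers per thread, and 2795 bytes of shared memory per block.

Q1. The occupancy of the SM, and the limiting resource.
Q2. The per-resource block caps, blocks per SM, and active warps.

Answer: occupancy 5/16, limited by registers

registers: 1 block
shared memory: 17 blocks
warps: 3 blocks
blocks: 16 blocks

Answer: 1 block, 20 active warps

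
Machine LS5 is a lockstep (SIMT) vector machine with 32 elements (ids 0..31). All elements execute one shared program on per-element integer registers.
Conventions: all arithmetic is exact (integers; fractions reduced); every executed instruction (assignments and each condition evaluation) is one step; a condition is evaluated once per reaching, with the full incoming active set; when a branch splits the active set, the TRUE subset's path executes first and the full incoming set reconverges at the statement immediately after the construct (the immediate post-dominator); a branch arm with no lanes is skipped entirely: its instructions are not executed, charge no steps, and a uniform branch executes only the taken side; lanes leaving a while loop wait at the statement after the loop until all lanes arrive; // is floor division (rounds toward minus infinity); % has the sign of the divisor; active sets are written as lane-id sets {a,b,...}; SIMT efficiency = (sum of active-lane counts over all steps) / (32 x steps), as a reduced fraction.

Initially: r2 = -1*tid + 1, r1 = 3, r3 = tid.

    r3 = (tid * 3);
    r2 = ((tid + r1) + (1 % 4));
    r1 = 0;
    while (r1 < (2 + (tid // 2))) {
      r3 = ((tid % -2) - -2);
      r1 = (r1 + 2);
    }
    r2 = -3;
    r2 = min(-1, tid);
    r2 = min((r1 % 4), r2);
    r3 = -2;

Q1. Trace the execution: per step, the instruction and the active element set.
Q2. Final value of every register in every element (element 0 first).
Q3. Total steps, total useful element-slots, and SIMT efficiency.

step 0: r3 <- (tid * 3)              {0,1,2,3,4,5,6,7,8,9,10,11,12,13,14,15,16,17,18,19,20,21,22,23,24,25,26,27,28,29,30,31}
step 1: r2 <- ((tid + r1) + (1 % 4)) {0,1,2,3,4,5,6,7,8,9,10,11,12,13,14,15,16,17,18,19,20,21,22,23,24,25,26,27,28,29,30,31}
step 2: r1 <- 0                      {0,1,2,3,4,5,6,7,8,9,10,11,12,13,14,15,16,17,18,19,20,21,22,23,24,25,26,27,28,29,30,31}
step 3: eval (r1 < (2 + (tid // 2))) {0,1,2,3,4,5,6,7,8,9,10,11,12,13,14,15,16,17,18,19,20,21,22,23,24,25,26,27,28,29,30,31}
step 4: r3 <- ((tid % -2) - -2)      {0,1,2,3,4,5,6,7,8,9,10,11,12,13,14,15,16,17,18,19,20,21,22,23,24,25,26,27,28,29,30,31}
step 5: r1 <- (r1 + 2)               {0,1,2,3,4,5,6,7,8,9,10,11,12,13,14,15,16,17,18,19,20,21,22,23,24,25,26,27,28,29,30,31}
step 6: eval (r1 < (2 + (tid // 2))) {0,1,2,3,4,5,6,7,8,9,10,11,12,13,14,15,16,17,18,19,20,21,22,23,24,25,26,27,28,29,30,31}
step 7: r3 <- ((tid % -2) - -2)      {2,3,4,5,6,7,8,9,10,11,12,13,14,15,16,17,18,19,20,21,22,23,24,25,26,27,28,29,30,31}
step 8: r1 <- (r1 + 2)               {2,3,4,5,6,7,8,9,10,11,12,13,14,15,16,17,18,19,20,21,22,23,24,25,26,27,28,29,30,31}
step 9: eval (r1 < (2 + (tid // 2))) {2,3,4,5,6,7,8,9,10,11,12,13,14,15,16,17,18,19,20,21,22,23,24,25,26,27,28,29,30,31}
step 10: r3 <- ((tid % -2) - -2)      {6,7,8,9,10,11,12,13,14,15,16,17,18,19,20,21,22,23,24,25,26,27,28,29,30,31}
step 11: r1 <- (r1 + 2)               {6,7,8,9,10,11,12,13,14,15,16,17,18,19,20,21,22,23,24,25,26,27,28,29,30,31}
step 12: eval (r1 < (2 + (tid // 2))) {6,7,8,9,10,11,12,13,14,15,16,17,18,19,20,21,22,23,24,25,26,27,28,29,30,31}
step 13: r3 <- ((tid % -2) - -2)      {10,11,12,13,14,15,16,17,18,19,20,21,22,23,24,25,26,27,28,29,30,31}
step 14: r1 <- (r1 + 2)               {10,11,12,13,14,15,16,17,18,19,20,21,22,23,24,25,26,27,28,29,30,31}
step 15: eval (r1 < (2 + (tid // 2))) {10,11,12,13,14,15,16,17,18,19,20,21,22,23,24,25,26,27,28,29,30,31}
step 16: r3 <- ((tid % -2) - -2)      {14,15,16,17,18,19,20,21,22,23,24,25,26,27,28,29,30,31}
step 17: r1 <- (r1 + 2)               {14,15,16,17,18,19,20,21,22,23,24,25,26,27,28,29,30,31}
step 18: eval (r1 < (2 + (tid // 2))) {14,15,16,17,18,19,20,21,22,23,24,25,26,27,28,29,30,31}
step 19: r3 <- ((tid % -2) - -2)      {18,19,20,21,22,23,24,25,26,27,28,29,30,31}
step 20: r1 <- (r1 + 2)               {18,19,20,21,22,23,24,25,26,27,28,29,30,31}
step 21: eval (r1 < (2 + (tid // 2))) {18,19,20,21,22,23,24,25,26,27,28,29,30,31}
step 22: r3 <- ((tid % -2) - -2)      {22,23,24,25,26,27,28,29,30,31}
step 23: r1 <- (r1 + 2)               {22,23,24,25,26,27,28,29,30,31}
step 24: eval (r1 < (2 + (tid // 2))) {22,23,24,25,26,27,28,29,30,31}
step 25: r3 <- ((tid % -2) - -2)      {26,27,28,29,30,31}
step 26: r1 <- (r1 + 2)               {26,27,28,29,30,31}
step 27: eval (r1 < (2 + (tid // 2))) {26,27,28,29,30,31}
step 28: r3 <- ((tid % -2) - -2)      {30,31}
step 29: r1 <- (r1 + 2)               {30,31}
step 30: eval (r1 < (2 + (tid // 2))) {30,31}
step 31: r2 <- -3                     {0,1,2,3,4,5,6,7,8,9,10,11,12,13,14,15,16,17,18,19,20,21,22,23,24,25,26,27,28,29,30,31}
step 32: r2 <- min(-1, tid)           {0,1,2,3,4,5,6,7,8,9,10,11,12,13,14,15,16,17,18,19,20,21,22,23,24,25,26,27,28,29,30,31}
step 33: r2 <- min((r1 % 4), r2)      {0,1,2,3,4,5,6,7,8,9,10,11,12,13,14,15,16,17,18,19,20,21,22,23,24,25,26,27,28,29,30,31}
step 34: r3 <- -2                     {0,1,2,3,4,5,6,7,8,9,10,11,12,13,14,15,16,17,18,19,20,21,22,23,24,25,26,27,28,29,30,31}

Answer: 35 steps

r2: -1,-1,-1,-1,-1,-1,-1,-1,-1,-1,-1,-1,-1,-1,-1,-1,-1,-1,-1,-1,-1,-1,-1,-1,-1,-1,-1,-1,-1,-1,-1,-1
r1: 2,2,4,4,4,4,6,6,6,6,8,8,8,8,10,10,10,10,12,12,12,12,14,14,14,14,16,16,16,16,18,18
r3: -2,-2,-2,-2,-2,-2,-2,-2,-2,-2,-2,-2,-2,-2,-2,-2,-2,-2,-2,-2,-2,-2,-2,-2,-2,-2,-2,-2,-2,-2,-2,-2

steps = 35; useful = 736; efficiency = 736/1120 = 23/35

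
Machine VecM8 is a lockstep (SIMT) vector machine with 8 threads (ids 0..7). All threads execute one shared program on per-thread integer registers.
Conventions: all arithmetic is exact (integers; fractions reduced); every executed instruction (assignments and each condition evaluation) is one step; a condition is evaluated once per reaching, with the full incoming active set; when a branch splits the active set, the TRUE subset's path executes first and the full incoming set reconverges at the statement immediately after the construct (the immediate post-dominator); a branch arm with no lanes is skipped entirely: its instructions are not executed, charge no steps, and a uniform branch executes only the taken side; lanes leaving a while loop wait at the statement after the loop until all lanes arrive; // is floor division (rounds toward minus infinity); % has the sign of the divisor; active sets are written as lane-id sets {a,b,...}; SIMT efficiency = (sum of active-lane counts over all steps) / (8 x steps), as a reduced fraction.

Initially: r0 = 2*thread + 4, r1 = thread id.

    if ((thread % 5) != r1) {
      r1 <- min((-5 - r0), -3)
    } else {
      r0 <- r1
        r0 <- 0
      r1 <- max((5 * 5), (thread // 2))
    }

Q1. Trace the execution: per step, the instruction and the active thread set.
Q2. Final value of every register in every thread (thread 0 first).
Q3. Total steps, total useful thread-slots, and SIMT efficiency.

step 0: eval ((thread % 5) != r1)    {0,1,2,3,4,5,6,7}
step 1: r1 <- min((-5 - r0), -3)     {5,6,7}
step 2: r0 <- r1                     {0,1,2,3,4}
step 3: r0 <- 0                      {0,1,2,3,4}
step 4: r1 <- max((5 * 5), (thread // 2)) {0,1,2,3,4}

Answer: 5 steps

r0: 0,0,0,0,0,14,16,18
r1: 25,25,25,25,25,-19,-21,-23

steps = 5; useful = 26; efficiency = 26/40 = 13/20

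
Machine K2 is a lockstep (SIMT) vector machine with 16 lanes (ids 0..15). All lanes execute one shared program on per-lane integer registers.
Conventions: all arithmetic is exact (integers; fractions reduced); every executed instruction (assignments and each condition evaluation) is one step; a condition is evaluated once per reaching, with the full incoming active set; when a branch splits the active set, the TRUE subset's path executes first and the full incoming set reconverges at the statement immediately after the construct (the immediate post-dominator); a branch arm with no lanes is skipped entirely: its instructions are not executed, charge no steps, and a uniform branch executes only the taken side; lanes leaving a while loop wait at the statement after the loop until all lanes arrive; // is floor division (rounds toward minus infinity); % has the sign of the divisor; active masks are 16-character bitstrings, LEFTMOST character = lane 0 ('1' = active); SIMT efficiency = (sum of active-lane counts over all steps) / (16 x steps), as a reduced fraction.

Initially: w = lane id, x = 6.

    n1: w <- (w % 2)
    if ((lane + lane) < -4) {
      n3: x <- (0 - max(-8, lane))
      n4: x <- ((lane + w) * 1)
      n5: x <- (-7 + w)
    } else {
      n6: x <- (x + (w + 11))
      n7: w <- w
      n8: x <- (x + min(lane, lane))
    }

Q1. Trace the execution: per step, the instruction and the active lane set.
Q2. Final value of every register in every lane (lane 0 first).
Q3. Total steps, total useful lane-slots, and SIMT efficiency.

step 0: w <- (w % 2)                 1111111111111111
step 1: eval ((lane + lane) < -4)    1111111111111111
step 2: x <- (x + (w + 11))          1111111111111111
step 3: w <- w                       1111111111111111
step 4: x <- (x + min(lane, lane))   1111111111111111

Answer: 5 steps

w: 0,1,0,1,0,1,0,1,0,1,0,1,0,1,0,1
x: 17,19,19,21,21,23,23,25,25,27,27,29,29,31,31,33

steps = 5; useful = 80; efficiency = 80/80 = 1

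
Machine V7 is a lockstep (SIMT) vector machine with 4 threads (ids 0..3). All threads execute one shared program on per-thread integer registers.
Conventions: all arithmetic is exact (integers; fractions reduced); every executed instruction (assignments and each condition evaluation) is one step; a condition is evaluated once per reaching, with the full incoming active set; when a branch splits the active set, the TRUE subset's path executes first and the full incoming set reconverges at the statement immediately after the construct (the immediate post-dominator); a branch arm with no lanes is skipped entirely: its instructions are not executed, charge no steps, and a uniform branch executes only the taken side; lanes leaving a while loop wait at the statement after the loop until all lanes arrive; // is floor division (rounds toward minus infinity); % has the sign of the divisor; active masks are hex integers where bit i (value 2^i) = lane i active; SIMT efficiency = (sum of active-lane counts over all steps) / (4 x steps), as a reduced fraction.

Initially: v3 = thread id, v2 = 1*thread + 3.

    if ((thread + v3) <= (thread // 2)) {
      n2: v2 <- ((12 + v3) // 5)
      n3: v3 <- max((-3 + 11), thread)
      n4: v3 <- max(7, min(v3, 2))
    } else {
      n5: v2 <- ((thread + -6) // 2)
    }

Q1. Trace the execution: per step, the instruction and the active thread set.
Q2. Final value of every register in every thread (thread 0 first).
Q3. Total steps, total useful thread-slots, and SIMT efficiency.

step 0: eval ((thread + v3) <= (thread // 2)) 0xf
step 1: v2 <- ((12 + v3) // 5)       0x1
step 2: v3 <- max((-3 + 11), thread) 0x1
step 3: v3 <- max(7, min(v3, 2))     0x1
step 4: v2 <- ((thread + -6) // 2)   0xe

Answer: 5 steps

v3: 7,1,2,3
v2: 2,-3,-2,-2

steps = 5; useful = 10; efficiency = 10/20 = 1/2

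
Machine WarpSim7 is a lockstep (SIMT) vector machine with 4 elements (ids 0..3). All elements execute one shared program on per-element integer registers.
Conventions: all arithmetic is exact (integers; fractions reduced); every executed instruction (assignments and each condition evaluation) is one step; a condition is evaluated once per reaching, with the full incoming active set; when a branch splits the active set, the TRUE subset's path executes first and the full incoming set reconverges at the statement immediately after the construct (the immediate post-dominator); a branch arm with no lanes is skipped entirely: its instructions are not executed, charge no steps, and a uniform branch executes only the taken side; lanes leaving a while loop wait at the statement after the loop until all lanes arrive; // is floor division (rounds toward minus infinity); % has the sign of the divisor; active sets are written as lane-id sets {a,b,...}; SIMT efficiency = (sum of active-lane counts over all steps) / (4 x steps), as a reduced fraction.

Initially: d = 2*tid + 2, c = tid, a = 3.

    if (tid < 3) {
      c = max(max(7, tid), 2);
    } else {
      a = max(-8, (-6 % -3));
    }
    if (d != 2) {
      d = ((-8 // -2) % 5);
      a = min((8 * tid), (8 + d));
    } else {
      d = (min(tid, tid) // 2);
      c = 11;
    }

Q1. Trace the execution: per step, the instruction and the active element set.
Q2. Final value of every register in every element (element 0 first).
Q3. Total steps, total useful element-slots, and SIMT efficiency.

step 0: eval (tid < 3)               {0,1,2,3}
step 1: c <- max(max(7, tid), 2)     {0,1,2}
step 2: a <- max(-8, (-6 % -3))      {3}
step 3: eval (d != 2)                {0,1,2,3}
step 4: d <- ((-8 // -2) % 5)        {1,2,3}
step 5: a <- min((8 * tid), (8 + d)) {1,2,3}
step 6: d <- (min(tid, tid) // 2)    {0}
step 7: c <- 11                      {0}

Answer: 8 steps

d: 0,4,4,4
c: 11,7,7,3
a: 3,8,12,12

steps = 8; useful = 20; efficiency = 20/32 = 5/8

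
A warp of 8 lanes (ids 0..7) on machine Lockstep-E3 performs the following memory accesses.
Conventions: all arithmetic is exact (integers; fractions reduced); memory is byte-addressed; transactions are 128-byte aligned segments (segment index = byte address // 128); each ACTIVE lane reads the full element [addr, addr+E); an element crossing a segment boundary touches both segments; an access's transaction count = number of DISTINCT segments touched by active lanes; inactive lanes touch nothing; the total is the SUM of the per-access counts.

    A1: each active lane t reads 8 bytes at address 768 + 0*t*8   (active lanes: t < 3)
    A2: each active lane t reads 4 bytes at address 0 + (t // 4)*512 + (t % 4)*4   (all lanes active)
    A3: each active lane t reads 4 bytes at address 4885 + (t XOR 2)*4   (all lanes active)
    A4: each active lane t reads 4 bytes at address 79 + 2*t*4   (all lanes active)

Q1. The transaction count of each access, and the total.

A1: 1 transaction
A2: 2 transactions
A3: 1 transaction
A4: 2 transactions

Answer: 1,2,1,2; total 6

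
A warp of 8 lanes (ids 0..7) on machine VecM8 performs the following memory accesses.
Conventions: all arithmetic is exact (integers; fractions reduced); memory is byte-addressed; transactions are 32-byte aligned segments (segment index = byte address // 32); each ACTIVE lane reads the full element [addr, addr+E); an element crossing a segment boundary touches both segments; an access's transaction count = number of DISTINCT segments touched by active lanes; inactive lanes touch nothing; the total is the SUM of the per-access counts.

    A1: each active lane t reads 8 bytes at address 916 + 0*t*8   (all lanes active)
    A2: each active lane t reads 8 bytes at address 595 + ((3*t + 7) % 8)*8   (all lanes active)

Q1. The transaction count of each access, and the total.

A1: 1 transaction
A2: 3 transactions

Answer: 1,3; total 4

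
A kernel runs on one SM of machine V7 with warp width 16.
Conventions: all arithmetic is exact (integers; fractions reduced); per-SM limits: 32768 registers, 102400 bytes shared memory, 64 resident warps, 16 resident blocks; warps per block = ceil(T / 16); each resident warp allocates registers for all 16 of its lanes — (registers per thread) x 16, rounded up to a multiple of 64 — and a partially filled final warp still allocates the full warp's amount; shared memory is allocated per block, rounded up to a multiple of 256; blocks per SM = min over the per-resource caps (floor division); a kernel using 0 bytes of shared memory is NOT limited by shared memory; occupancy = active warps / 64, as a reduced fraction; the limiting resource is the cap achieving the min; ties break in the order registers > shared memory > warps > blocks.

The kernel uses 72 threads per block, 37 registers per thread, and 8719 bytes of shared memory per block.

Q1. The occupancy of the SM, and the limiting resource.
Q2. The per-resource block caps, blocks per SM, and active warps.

Answer: occupancy 25/32, limited by registers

registers: 10 blocks
shared memory: 11 blocks
warps: 12 blocks
blocks: 16 blocks

Answer: 10 blocks, 50 active warps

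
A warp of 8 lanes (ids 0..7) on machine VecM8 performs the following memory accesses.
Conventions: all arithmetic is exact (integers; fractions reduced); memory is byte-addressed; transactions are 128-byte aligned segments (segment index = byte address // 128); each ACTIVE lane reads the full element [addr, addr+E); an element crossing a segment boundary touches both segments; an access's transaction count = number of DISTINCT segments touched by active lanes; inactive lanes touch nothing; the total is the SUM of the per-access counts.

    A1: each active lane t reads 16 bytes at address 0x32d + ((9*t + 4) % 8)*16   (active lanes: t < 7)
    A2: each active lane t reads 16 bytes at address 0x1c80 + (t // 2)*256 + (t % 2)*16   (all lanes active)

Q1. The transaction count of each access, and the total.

A1: 2 transactions
A2: 4 transactions

Answer: 2,4; total 6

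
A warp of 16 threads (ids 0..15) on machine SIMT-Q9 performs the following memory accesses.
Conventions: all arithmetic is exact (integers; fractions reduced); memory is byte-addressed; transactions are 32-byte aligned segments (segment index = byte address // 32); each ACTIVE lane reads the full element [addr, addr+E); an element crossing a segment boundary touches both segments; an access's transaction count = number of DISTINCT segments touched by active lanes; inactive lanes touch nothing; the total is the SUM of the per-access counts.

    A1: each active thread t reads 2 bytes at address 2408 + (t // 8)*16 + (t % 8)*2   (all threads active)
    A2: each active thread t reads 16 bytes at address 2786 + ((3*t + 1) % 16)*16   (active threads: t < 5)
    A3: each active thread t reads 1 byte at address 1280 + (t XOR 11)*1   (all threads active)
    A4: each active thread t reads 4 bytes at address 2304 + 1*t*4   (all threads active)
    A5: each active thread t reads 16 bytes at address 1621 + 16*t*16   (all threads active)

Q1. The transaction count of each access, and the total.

A1: 2 transactions
A2: 8 transactions
A3: 1 transaction
A4: 2 transactions
A5: 32 transactions

Answer: 2,8,1,2,32; total 45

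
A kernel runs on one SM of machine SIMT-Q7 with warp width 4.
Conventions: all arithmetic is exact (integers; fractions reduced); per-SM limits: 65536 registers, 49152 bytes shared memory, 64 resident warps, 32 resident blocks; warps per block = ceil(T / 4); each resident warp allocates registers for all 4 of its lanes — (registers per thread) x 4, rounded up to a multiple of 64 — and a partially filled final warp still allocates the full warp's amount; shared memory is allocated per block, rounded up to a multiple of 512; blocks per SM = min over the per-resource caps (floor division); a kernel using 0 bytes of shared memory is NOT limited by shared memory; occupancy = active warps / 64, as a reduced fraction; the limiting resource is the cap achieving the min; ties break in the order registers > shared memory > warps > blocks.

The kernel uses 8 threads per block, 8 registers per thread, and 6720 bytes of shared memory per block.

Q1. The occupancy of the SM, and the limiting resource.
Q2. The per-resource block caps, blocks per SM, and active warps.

Answer: occupancy 3/16, limited by shared memory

registers: 512 blocks
shared memory: 6 blocks
warps: 32 blocks
blocks: 32 blocks

Answer: 6 blocks, 12 active warps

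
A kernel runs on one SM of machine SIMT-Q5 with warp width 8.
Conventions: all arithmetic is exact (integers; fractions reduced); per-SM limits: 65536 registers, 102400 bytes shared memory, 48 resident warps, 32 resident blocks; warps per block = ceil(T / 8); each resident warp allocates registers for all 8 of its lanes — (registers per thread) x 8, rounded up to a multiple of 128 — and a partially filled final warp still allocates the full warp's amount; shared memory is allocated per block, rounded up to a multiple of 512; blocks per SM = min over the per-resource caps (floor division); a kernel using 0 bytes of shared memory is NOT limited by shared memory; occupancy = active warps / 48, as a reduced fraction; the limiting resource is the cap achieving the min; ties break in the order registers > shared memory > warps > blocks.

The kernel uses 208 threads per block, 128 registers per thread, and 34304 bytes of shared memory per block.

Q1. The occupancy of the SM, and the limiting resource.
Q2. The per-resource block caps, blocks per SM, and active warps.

Answer: occupancy 13/24, limited by warps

registers: 2 blocks
shared memory: 2 blocks
warps: 1 block
blocks: 32 blocks

Answer: 1 block, 26 active warps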